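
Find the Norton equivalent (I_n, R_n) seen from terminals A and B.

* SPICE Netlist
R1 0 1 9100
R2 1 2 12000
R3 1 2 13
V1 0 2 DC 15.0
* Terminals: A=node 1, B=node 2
Find the Thévenin equivalent first; then I_n = V_th/R_th and R_n = R_th.
Step 1 — V_th is the open-circuit voltage V_A - V_B (nothing connected across the terminals).
Nodal analysis, taking node 2 as the 0 V reference.
Source V1 fixes V_0 = 15 V.
KCL at each unknown node (sum of currents leaving = 0; resistances in Ω):
  Node 1: (V_1 - 15)/9100 + (V_1 - 0)/12000 + (V_1 - 0)/13 = 0
Collecting terms: 0.07712 × V_1 = 0.001648  =>  V_1 = 0.02137 V
V_th = V_1 - V_2 = 0.02137 - 0 = 0.02137 V
Step 2 — R_th: zero the source — replace V1 by a short circuit (node 2 merges into node 0) — and find the resistance seen between A (node 1) and B (node 0).
Reduce the network between node 1 (A) and node 0 (B) by series/parallel combination:
  Rp1 = R1 ‖ R2 ‖ R3 (parallel, all between nodes 0 and 1) = 1/(1/9100 + 1/12000 + 1/13) = 12.97 Ω
R_th = 12.97 Ω
I_n = V_th/R_th = 0.02137/12.97 = 0.001648 A, and R_n = R_th = 12.97 Ω

Final answer: I_n = 0.001648 A, R_n = 12.97 Ω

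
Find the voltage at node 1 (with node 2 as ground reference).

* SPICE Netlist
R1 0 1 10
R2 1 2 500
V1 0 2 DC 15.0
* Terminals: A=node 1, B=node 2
Nodal analysis, taking node 2 as the 0 V reference.
Source V1 fixes V_0 = 15 V.
KCL at each unknown node (sum of currents leaving = 0; resistances in Ω):
  Node 1: (V_1 - 15)/10 + (V_1 - 0)/500 = 0
Collecting terms: 0.102 × V_1 = 1.5  =>  V_1 = 14.71 V
The requested potential is V_1 = 14.71 V.

Final answer: V_1 = 14.71 V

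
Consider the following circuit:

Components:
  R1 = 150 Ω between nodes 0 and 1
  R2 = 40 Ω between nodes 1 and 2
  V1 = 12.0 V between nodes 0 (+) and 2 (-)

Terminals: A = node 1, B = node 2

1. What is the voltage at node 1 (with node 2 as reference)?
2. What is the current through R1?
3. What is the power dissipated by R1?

Nodal analysis, taking node 2 as the 0 V reference.
Source V1 fixes V_0 = 12 V.
KCL at each unknown node (sum of currents leaving = 0; resistances in Ω):
  Node 1: (V_1 - 12)/150 + (V_1 - 0)/40 = 0
Collecting terms: 0.03167 × V_1 = 0.08  =>  V_1 = 2.526 V
Part 1:
  Read off the nodal solution: V_1 = 2.526 V
Part 2:
  I_R1 = (V_0 - V_1)/R1 = (12 - 2.526)/150 = 0.06316 A
  Magnitude: I_R1 = 0.06316 A
Part 3:
  I_R1 = (V_0 - V_1)/R1 = (12 - 2.526)/150 = 0.06316 A
  P_R1 = I_R1² × R1 = (0.06316)² × 150 = 0.5983 W

Final answers:
1. V_1 = 2.526 V
2. I_R1 = 0.06316 A
3. P_R1 = 0.5983 W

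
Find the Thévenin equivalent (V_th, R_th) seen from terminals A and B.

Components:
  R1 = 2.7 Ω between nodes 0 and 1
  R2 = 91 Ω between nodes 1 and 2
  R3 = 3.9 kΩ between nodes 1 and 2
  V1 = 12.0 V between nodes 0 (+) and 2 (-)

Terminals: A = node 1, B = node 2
Step 1 — V_th is the open-circuit voltage V_A - V_B (nothing connected across the terminals).
Nodal analysis, taking node 2 as the 0 V reference.
Source V1 fixes V_0 = 12 V.
KCL at each unknown node (sum of currents leaving = 0; resistances in Ω):
  Node 1: (V_1 - 12)/2.7 + (V_1 - 0)/91 + (V_1 - 0)/3900 = 0
Collecting terms: 0.3816 × V_1 = 4.444  =>  V_1 = 11.65 V
V_th = V_1 - V_2 = 11.65 - 0 = 11.65 V
Step 2 — R_th: zero the source — replace V1 by a short circuit (node 2 merges into node 0) — and find the resistance seen between A (node 1) and B (node 0).
Reduce the network between node 1 (A) and node 0 (B) by series/parallel combination:
  Rp1 = R1 ‖ R2 ‖ R3 (parallel, all between nodes 0 and 1) = 1/(1/2.7 + 1/91 + 1/3900) = 2.62 Ω
R_th = 2.62 Ω

Final answer: V_th = 11.65 V, R_th = 2.62 Ω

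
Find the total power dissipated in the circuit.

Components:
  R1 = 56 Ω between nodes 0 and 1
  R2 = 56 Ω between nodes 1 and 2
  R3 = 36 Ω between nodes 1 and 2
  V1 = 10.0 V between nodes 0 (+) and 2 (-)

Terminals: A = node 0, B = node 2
Nodal analysis, taking node 2 as the 0 V reference.
Source V1 fixes V_0 = 10 V.
KCL at each unknown node (sum of currents leaving = 0; resistances in Ω):
  Node 1: (V_1 - 10)/56 + (V_1 - 0)/56 + (V_1 - 0)/36 = 0
Collecting terms: 0.06349 × V_1 = 0.1786  =>  V_1 = 2.812 V
Power in each resistor, P = (ΔV)²/R:
  P_R1 = (10 - 2.812)²/56 = 0.9225 W
  P_R2 = (2.812 - 0)²/56 = 0.1413 W
  P_R3 = (2.812 - 0)²/36 = 0.2197 W
P_total = P_R1 + P_R2 + P_R3 = 1.283 W

Final answer: 1.283 W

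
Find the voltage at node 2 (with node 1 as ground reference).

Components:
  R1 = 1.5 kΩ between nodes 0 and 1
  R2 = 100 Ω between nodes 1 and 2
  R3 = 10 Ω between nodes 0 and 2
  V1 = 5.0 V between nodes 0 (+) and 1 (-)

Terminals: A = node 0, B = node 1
Nodal analysis, taking node 1 as the 0 V reference.
Source V1 fixes V_0 = 5 V.
KCL at each unknown node (sum of currents leaving = 0; resistances in Ω):
  Node 2: (V_2 - 0)/100 + (V_2 - 5)/10 = 0
Collecting terms: 0.11 × V_2 = 0.5  =>  V_2 = 4.545 V
The requested potential is V_2 = 4.545 V.

Final answer: V_2 = 4.545 V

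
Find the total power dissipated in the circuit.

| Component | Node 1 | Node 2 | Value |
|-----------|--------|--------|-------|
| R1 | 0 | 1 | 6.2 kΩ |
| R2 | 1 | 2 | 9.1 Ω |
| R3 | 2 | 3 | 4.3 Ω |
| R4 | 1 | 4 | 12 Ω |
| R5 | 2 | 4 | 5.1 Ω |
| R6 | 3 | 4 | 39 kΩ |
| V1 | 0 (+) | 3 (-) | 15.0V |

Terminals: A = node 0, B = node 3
Nodal analysis, taking node 3 as the 0 V reference.
Source V1 fixes V_0 = 15 V.
KCL at each unknown node (sum of currents leaving = 0; resistances in Ω):
  Node 1: (V_1 - 15)/6200 + (V_1 - V_2)/9.1 + (V_1 - V_4)/12 = 0
  Node 2: (V_2 - V_1)/9.1 + (V_2 - 0)/4.3 + (V_2 - V_4)/5.1 = 0
  Node 4: (V_4 - V_1)/12 + (V_4 - V_2)/5.1 + (V_4 - 0)/39000 = 0
Collecting terms (coefficients in siemens):
  0.1934·V_1 - 0.1099·V_2 - 0.08333·V_4 = 0.002419
  0.5385·V_2 - 0.1099·V_1 - 0.1961·V_4 = 0
  0.2794·V_4 - 0.08333·V_1 - 0.1961·V_2 = 0
Solving these 3 simultaneous equations (Gaussian elimination) gives:
  V_1 = 0.02473 V, V_2 = 0.01038 V, V_4 = 0.01466 V
Power in each resistor, P = (ΔV)²/R:
  P_R1 = (15 - 0.02473)²/6200 = 0.03617 W
  P_R2 = (0.02473 - 0.01038)²/9.1 = 0.00002261 W
  P_R3 = (0.01038 - 0)²/4.3 = 0.00002508 W
  P_R4 = (0.02473 - 0.01466)²/12 = 0.000008447 W
  P_R5 = (0.01038 - 0.01466)²/5.1 = 0.000003587 W
  P_R6 = (0 - 0.01466)²/39000 = 0.000000005512 W
P_total = P_R1 + P_R2 + P_R3 + P_R4 + P_R5 + P_R6 = 0.03623 W

Final answer: 0.03623 W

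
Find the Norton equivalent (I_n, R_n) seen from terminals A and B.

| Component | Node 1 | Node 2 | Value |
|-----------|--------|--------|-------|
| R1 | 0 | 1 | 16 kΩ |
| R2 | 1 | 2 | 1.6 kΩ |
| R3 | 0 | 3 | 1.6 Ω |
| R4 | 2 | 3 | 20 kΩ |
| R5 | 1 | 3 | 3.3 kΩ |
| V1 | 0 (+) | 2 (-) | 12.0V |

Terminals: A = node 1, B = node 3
Find the Thévenin equivalent first; then I_n = V_th/R_th and R_n = R_th.
Step 1 — V_th is the open-circuit voltage V_A - V_B (nothing connected across the terminals).
Nodal analysis, taking node 2 as the 0 V reference.
Source V1 fixes V_0 = 12 V.
KCL at each unknown node (sum of currents leaving = 0; resistances in Ω):
  Node 1: (V_1 - 12)/16000 + (V_1 - 0)/1600 + (V_1 - V_3)/3300 = 0
  Node 3: (V_3 - 12)/1.6 + (V_3 - 0)/20000 + (V_3 - V_1)/3300 = 0
Collecting terms (coefficients in siemens):
  0.0009905·V_1 - 0.000303·V_3 = 0.00075
  0.6254·V_3 - 0.000303·V_1 = 7.5
Determinant D = (0.0009905)(0.6254) - (-0.000303)(-0.000303) = 0.0006193
V_1 = [(0.00075)(0.6254) - (-0.000303)(7.5)]/D = 4.427 V
V_3 = [(0.0009905)(7.5) - (0.00075)(-0.000303)]/D = 12 V
V_th = V_1 - V_3 = 4.427 - 12 = -7.568 V
Step 2 — R_th: zero the source — replace V1 by a short circuit (node 2 merges into node 0) — and find the resistance seen between A (node 1) and B (node 3).
Reduce the network between node 1 (A) and node 3 (B) by series/parallel combination:
  Rp1 = R1 ‖ R2 (parallel, both between nodes 0 and 1) = 1/(1/16000 + 1/1600) = 1455 Ω
  Rp2 = R3 ‖ R4 (parallel, both between nodes 0 and 3) = 1/(1/1.6 + 1/20000) = 1.6 Ω
  Rs1 = Rp1 + Rp2 (series, joined only at node 0) = 1455 + 1.6 = 1456 Ω
  Rp3 = R5 ‖ Rs1 (parallel, both between nodes 1 and 3) = 1/(1/3300 + 1/1456) = 1010 Ω
R_th = 1.01 kΩ
I_n = V_th/R_th = -7.568/1010 = -0.007491 A, and R_n = R_th = 1.01 kΩ

Final answer: I_n = -0.007491 A, R_n = 1.01 kΩ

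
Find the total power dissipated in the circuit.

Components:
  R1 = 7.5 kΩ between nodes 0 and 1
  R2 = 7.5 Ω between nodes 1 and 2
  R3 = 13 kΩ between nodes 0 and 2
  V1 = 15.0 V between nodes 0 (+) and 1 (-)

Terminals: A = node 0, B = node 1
Nodal analysis, taking node 1 as the 0 V reference.
Source V1 fixes V_0 = 15 V.
KCL at each unknown node (sum of currents leaving = 0; resistances in Ω):
  Node 2: (V_2 - 0)/7.5 + (V_2 - 15)/13000 = 0
Collecting terms: 0.1334 × V_2 = 0.001154  =>  V_2 = 0.008649 V
Power in each resistor, P = (ΔV)²/R:
  P_R1 = (15 - 0)²/7500 = 0.03 W
  P_R2 = (0 - 0.008649)²/7.5 = 0.000009974 W
  P_R3 = (15 - 0.008649)²/13000 = 0.01729 W
P_total = P_R1 + P_R2 + P_R3 = 0.0473 W

Final answer: 0.0473 W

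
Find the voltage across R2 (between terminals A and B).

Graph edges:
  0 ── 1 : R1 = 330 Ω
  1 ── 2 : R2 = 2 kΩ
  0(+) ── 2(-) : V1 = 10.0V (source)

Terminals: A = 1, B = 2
R1 and R2 are in series across V1 (node 0 → node 1 → node 2), and the output A–B is taken across R2, so this is a voltage divider.
Series current: I = V1/(R1 + R2) = 10/(330 + 2000) = 10/2330 = 0.004292 A
V_R2 = I × R2 = V1 × R2/(R1 + R2) = 10 × 2000/2330 = 8.584 V

Final answer: 8.584 V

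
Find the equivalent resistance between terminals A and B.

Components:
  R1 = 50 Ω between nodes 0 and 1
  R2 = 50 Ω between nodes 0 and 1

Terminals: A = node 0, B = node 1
Reduce the network between node 0 (A) and node 1 (B) by series/parallel combination:
  Rp1 = R1 ‖ R2 (parallel, both between nodes 0 and 1) = 1/(1/50 + 1/50) = 25 Ω
R_eq = 25 Ω

Final answer: 25 Ω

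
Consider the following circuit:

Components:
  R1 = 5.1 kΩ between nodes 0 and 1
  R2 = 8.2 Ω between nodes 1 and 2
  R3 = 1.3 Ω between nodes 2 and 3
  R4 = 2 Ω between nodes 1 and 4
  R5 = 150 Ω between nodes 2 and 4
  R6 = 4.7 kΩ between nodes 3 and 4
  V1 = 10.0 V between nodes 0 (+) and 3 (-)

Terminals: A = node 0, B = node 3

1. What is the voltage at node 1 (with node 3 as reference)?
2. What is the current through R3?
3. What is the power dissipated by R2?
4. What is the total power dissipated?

Nodal analysis, taking node 3 as the 0 V reference.
Source V1 fixes V_0 = 10 V.
KCL at each unknown node (sum of currents leaving = 0; resistances in Ω):
  Node 1: (V_1 - 10)/5100 + (V_1 - V_2)/8.2 + (V_1 - V_4)/2 = 0
  Node 2: (V_2 - V_1)/8.2 + (V_2 - 0)/1.3 + (V_2 - V_4)/150 = 0
  Node 4: (V_4 - V_1)/2 + (V_4 - V_2)/150 + (V_4 - 0)/4700 = 0
Collecting terms (coefficients in siemens):
  0.6221·V_1 - 0.122·V_2 - 0.5·V_4 = 0.001961
  0.8978·V_2 - 0.122·V_1 - 0.006667·V_4 = 0
  0.5069·V_4 - 0.5·V_1 - 0.006667·V_2 = 0
Solving these 3 simultaneous equations (Gaussian elimination) gives:
  V_1 = 0.01774 V, V_2 = 0.00254 V, V_4 = 0.01753 V
Part 1:
  Read off the nodal solution: V_1 = 0.01774 V
Part 2:
  I_R3 = (V_2 - V_3)/R3 = (0.00254 - 0)/1.3 = 0.001954 A
  Magnitude: I_R3 = 0.001954 A
Part 3:
  I_R2 = (V_1 - V_2)/R2 = (0.01774 - 0.00254)/8.2 = 0.001854 A
  P_R2 = I_R2² × R2 = (0.001854)² × 8.2 = 0.00002817 W
Part 4:
  Power in each resistor, P = (ΔV)²/R:
    P_R1 = (10 - 0.01774)²/5100 = 0.01954 W
    P_R2 = (0.01774 - 0.00254)²/8.2 = 0.00002817 W
    P_R3 = (0.00254 - 0)²/1.3 = 0.000004961 W
    P_R4 = (0.01774 - 0.01753)²/2 = 0.0000000215 W
    P_R5 = (0.00254 - 0.01753)²/150 = 0.000001498 W
    P_R6 = (0 - 0.01753)²/4700 = 0.0000000654 W
  P_total = P_R1 + P_R2 + P_R3 + P_R4 + P_R5 + P_R6 = 0.01957 W

Final answers:
1. V_1 = 0.01774 V
2. I_R3 = 0.001954 A
3. P_R2 = 2.817e-05 W
4. P_total = 0.01957 W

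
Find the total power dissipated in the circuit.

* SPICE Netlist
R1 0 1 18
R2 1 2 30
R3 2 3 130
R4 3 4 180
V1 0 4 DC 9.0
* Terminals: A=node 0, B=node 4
Nodal analysis, taking node 4 as the 0 V reference.
Source V1 fixes V_0 = 9 V.
KCL at each unknown node (sum of currents leaving = 0; resistances in Ω):
  Node 1: (V_1 - 9)/18 + (V_1 - V_2)/30 = 0
  Node 2: (V_2 - V_1)/30 + (V_2 - V_3)/130 = 0
  Node 3: (V_3 - V_2)/130 + (V_3 - 0)/180 = 0
Collecting terms (coefficients in siemens):
  0.08889·V_1 - 0.03333·V_2 = 0.5
  0.04103·V_2 - 0.03333·V_1 - 0.007692·V_3 = 0
  0.01325·V_3 - 0.007692·V_2 = 0
Solving these 3 simultaneous equations (Gaussian elimination) gives:
  V_1 = 8.547 V, V_2 = 7.793 V, V_3 = 4.525 V
Power in each resistor, P = (ΔV)²/R:
  P_R1 = (9 - 8.547)²/18 = 0.01138 W
  P_R2 = (8.547 - 7.793)²/30 = 0.01896 W
  P_R3 = (7.793 - 4.525)²/130 = 0.08216 W
  P_R4 = (4.525 - 0)²/180 = 0.1138 W
P_total = P_R1 + P_R2 + P_R3 + P_R4 = 0.2263 W

Final answer: 0.2263 W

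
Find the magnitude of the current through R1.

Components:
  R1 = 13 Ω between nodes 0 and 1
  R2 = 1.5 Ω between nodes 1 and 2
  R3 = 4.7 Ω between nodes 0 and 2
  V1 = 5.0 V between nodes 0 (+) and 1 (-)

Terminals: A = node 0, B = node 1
Nodal analysis, taking node 1 as the 0 V reference.
Source V1 fixes V_0 = 5 V.
KCL at each unknown node (sum of currents leaving = 0; resistances in Ω):
  Node 2: (V_2 - 0)/1.5 + (V_2 - 5)/4.7 = 0
Collecting terms: 0.8794 × V_2 = 1.064  =>  V_2 = 1.21 V
I_R1 = (V_0 - V_1)/R1 = (5 - 0)/13 = 0.3846 A
|I_R1| = 0.3846 A

Final answer: |I_R1| = 0.3846 A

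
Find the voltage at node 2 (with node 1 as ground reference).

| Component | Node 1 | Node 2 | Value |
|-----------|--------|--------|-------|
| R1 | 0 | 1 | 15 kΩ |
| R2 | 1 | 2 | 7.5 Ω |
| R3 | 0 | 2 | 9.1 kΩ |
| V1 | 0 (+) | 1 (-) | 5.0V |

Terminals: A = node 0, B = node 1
Nodal analysis, taking node 1 as the 0 V reference.
Source V1 fixes V_0 = 5 V.
KCL at each unknown node (sum of currents leaving = 0; resistances in Ω):
  Node 2: (V_2 - 0)/7.5 + (V_2 - 5)/9100 = 0
Collecting terms: 0.1334 × V_2 = 0.0005495  =>  V_2 = 0.004117 V
The requested potential is V_2 = 0.004117 V.

Final answer: V_2 = 0.004117 V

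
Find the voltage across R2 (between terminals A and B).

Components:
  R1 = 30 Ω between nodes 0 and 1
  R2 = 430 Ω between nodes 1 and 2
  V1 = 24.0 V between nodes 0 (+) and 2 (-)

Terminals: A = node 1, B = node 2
R1 and R2 are in series across V1 (node 0 → node 1 → node 2), and the output A–B is taken across R2, so this is a voltage divider.
Series current: I = V1/(R1 + R2) = 24/(30 + 430) = 24/460 = 0.05217 A
V_R2 = I × R2 = V1 × R2/(R1 + R2) = 24 × 430/460 = 22.43 V

Final answer: 22.43 V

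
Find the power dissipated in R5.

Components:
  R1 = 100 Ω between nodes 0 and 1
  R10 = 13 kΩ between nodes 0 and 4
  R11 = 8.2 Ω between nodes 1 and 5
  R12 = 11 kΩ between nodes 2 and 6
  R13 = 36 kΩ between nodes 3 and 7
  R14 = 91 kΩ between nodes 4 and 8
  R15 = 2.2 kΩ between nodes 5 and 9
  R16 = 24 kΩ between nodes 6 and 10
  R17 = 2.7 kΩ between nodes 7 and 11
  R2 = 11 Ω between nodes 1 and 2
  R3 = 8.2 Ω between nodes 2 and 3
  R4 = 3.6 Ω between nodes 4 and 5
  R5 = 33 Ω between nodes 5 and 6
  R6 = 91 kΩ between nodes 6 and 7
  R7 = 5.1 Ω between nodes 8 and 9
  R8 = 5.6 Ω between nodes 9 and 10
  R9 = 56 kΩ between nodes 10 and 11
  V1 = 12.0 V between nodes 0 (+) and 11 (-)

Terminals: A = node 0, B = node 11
Nodal analysis, taking node 11 as the 0 V reference.
Source V1 fixes V_0 = 12 V.
KCL at each unknown node (sum of currents leaving = 0; resistances in Ω):
  Node 1: (V_1 - 12)/100 + (V_1 - V_2)/11 + (V_1 - V_5)/8.2 = 0
  Node 2: (V_2 - V_1)/11 + (V_2 - V_3)/8.2 + (V_2 - V_6)/11000 = 0
  Node 3: (V_3 - V_2)/8.2 + (V_3 - V_7)/36000 = 0
  Node 4: (V_4 - V_5)/3.6 + (V_4 - 12)/13000 + (V_4 - V_8)/91000 = 0
  Node 5: (V_5 - V_4)/3.6 + (V_5 - V_6)/33 + (V_5 - V_1)/8.2 + (V_5 - V_9)/2200 = 0
  Node 6: (V_6 - V_5)/33 + (V_6 - V_7)/91000 + (V_6 - V_2)/11000 + (V_6 - V_10)/24000 = 0
  Node 7: (V_7 - V_6)/91000 + (V_7 - V_3)/36000 + (V_7 - 0)/2700 = 0
  Node 8: (V_8 - V_9)/5.1 + (V_8 - V_4)/91000 = 0
  Node 9: (V_9 - V_8)/5.1 + (V_9 - V_10)/5.6 + (V_9 - V_5)/2200 = 0
  Node 10: (V_10 - V_9)/5.6 + (V_10 - 0)/56000 + (V_10 - V_6)/24000 = 0
Collecting terms (coefficients in siemens):
  0.2229·V_1 - 0.09091·V_2 - 0.122·V_5 = 0.12
  0.213·V_2 - 0.09091·V_1 - 0.122·V_3 - 0.00009091·V_6 = 0
  0.122·V_3 - 0.122·V_2 - 0.00002778·V_7 = 0
  0.2779·V_4 - 0.2778·V_5 - 0.00001099·V_8 = 0.0009231
  0.4305·V_5 - 0.122·V_1 - 0.2778·V_4 - 0.0303·V_6 - 0.0004545·V_9 = 0
  0.03045·V_6 - 0.00009091·V_2 - 0.0303·V_5 - 0.00001099·V_7 - 0.00004167·V_10 = 0
  0.0004091·V_7 - 0.00002778·V_3 - 0.00001099·V_6 = 0
  0.1961·V_8 - 0.00001099·V_4 - 0.1961·V_9 = 0
  0.3751·V_9 - 0.0004545·V_5 - 0.1961·V_8 - 0.1786·V_10 = 0
  0.1786·V_10 - 0.00004167·V_6 - 0.1786·V_9 = 0
Solving these 10 simultaneous equations (Gaussian elimination) gives:
  V_1 = 11.94 V, V_2 = 11.93 V, V_3 = 11.93 V, V_4 = 11.94 V
  V_5 = 11.94 V, V_6 = 11.93 V, V_7 = 1.131 V, V_8 = 11.53 V
  V_9 = 11.53 V, V_10 = 11.53 V
I_R5 = (V_5 - V_6)/R5 = (11.94 - 11.93)/33 = 0.0001351 A
P_R5 = I_R5² × R5 = (0.0001351)² × 33 = 0.0000006025 W

Final answer: 6.025e-07 W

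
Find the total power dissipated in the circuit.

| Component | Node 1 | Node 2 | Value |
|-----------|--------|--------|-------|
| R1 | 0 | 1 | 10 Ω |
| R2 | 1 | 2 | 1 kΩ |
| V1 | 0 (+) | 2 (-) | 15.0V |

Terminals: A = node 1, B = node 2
Nodal analysis, taking node 2 as the 0 V reference.
Source V1 fixes V_0 = 15 V.
KCL at each unknown node (sum of currents leaving = 0; resistances in Ω):
  Node 1: (V_1 - 15)/10 + (V_1 - 0)/1000 = 0
Collecting terms: 0.101 × V_1 = 1.5  =>  V_1 = 14.85 V
Power in each resistor, P = (ΔV)²/R:
  P_R1 = (15 - 14.85)²/10 = 0.002206 W
  P_R2 = (14.85 - 0)²/1000 = 0.2206 W
P_total = P_R1 + P_R2 = 0.2228 W

Final answer: 0.2228 W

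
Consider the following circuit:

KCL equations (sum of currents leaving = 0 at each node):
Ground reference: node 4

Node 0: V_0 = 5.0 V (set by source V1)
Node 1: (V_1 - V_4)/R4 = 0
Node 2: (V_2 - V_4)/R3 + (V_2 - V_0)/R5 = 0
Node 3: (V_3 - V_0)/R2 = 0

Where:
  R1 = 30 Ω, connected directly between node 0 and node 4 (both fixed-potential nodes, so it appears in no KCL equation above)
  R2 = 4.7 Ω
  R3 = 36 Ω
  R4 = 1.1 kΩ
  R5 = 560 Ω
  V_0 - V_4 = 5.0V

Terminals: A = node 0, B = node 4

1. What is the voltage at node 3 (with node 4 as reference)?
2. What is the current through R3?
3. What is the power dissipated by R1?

Nodal analysis, taking node 4 as the 0 V reference.
Source V1 fixes V_0 = 5 V.
KCL at each unknown node (sum of currents leaving = 0; resistances in Ω):
  Node 1: (V_1 - 0)/1100 = 0
  Node 2: (V_2 - 0)/36 + (V_2 - 5)/560 = 0
  Node 3: (V_3 - 5)/4.7 = 0
Collecting terms (coefficients in siemens):
  0.0009091·V_1 = 0
  0.02956·V_2 = 0.008929
  0.2128·V_3 = 1.064
Solving these 3 simultaneous equations (Gaussian elimination) gives:
  V_1 = 0 V, V_2 = 0.302 V, V_3 = 5 V
Part 1:
  Read off the nodal solution: V_3 = 5 V
Part 2:
  I_R3 = (V_2 - V_4)/R3 = (0.302 - 0)/36 = 0.008389 A
  Magnitude: I_R3 = 0.008389 A
Part 3:
  I_R1 = (V_0 - V_4)/R1 = (5 - 0)/30 = 0.1667 A
  P_R1 = I_R1² × R1 = (0.1667)² × 30 = 0.8333 W

Final answers:
1. V_3 = 5 V
2. I_R3 = 0.008389 A
3. P_R1 = 0.8333 W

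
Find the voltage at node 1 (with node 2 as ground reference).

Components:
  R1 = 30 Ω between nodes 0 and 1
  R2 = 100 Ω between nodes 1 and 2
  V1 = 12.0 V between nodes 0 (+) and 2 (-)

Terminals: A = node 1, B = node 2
Nodal analysis, taking node 2 as the 0 V reference.
Source V1 fixes V_0 = 12 V.
KCL at each unknown node (sum of currents leaving = 0; resistances in Ω):
  Node 1: (V_1 - 12)/30 + (V_1 - 0)/100 = 0
Collecting terms: 0.04333 × V_1 = 0.4  =>  V_1 = 9.231 V
The requested potential is V_1 = 9.231 V.

Final answer: V_1 = 9.231 V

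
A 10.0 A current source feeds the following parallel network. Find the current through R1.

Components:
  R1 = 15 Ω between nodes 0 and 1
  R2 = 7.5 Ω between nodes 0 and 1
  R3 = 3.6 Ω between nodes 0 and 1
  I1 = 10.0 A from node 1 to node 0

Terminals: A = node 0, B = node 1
All resistors sit directly between nodes 0 and 1, so they are in parallel and share one voltage V; the full source current 10 A splits among them.
1/R_par = 1/15 + 1/7.5 + 1/3.6 = 0.4778 S  =>  R_par = 2.093 Ω
V = I × R_par = 10 × 2.093 = 20.93 V
I_R1 = V/R1 = 20.93/15 = 1.395 A

Final answer: 1.395 A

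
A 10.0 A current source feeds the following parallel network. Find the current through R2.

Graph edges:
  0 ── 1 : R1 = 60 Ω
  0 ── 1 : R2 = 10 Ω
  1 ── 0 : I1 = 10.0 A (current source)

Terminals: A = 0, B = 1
All resistors sit directly between nodes 0 and 1, so they are in parallel and share one voltage V; the full source current 10 A splits among them.
1/R_par = 1/60 + 1/10 = 0.1167 S  =>  R_par = 8.571 Ω
V = I × R_par = 10 × 8.571 = 85.71 V
I_R2 = V/R2 = 85.71/10 = 8.571 A

Final answer: 8.571 A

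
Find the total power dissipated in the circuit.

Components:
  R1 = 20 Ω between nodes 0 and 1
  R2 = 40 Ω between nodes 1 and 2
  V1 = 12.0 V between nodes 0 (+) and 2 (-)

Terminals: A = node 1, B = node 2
Nodal analysis, taking node 2 as the 0 V reference.
Source V1 fixes V_0 = 12 V.
KCL at each unknown node (sum of currents leaving = 0; resistances in Ω):
  Node 1: (V_1 - 12)/20 + (V_1 - 0)/40 = 0
Collecting terms: 0.075 × V_1 = 0.6  =>  V_1 = 8 V
Power in each resistor, P = (ΔV)²/R:
  P_R1 = (12 - 8)²/20 = 0.8 W
  P_R2 = (8 - 0)²/40 = 1.6 W
P_total = P_R1 + P_R2 = 2.4 W

Final answer: 2.4 W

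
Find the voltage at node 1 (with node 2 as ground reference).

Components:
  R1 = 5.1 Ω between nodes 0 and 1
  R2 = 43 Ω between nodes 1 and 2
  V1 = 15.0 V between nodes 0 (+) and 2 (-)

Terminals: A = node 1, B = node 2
Nodal analysis, taking node 2 as the 0 V reference.
Source V1 fixes V_0 = 15 V.
KCL at each unknown node (sum of currents leaving = 0; resistances in Ω):
  Node 1: (V_1 - 15)/5.1 + (V_1 - 0)/43 = 0
Collecting terms: 0.2193 × V_1 = 2.941  =>  V_1 = 13.41 V
The requested potential is V_1 = 13.41 V.

Final answer: V_1 = 13.41 V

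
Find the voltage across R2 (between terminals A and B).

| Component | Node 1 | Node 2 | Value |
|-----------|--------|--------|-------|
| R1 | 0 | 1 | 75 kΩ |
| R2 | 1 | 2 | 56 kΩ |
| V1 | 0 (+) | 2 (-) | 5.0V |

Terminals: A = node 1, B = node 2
R1 and R2 are in series across V1 (node 0 → node 1 → node 2), and the output A–B is taken across R2, so this is a voltage divider.
Series current: I = V1/(R1 + R2) = 5/(75000 + 56000) = 5/131000 = 0.00003817 A
V_R2 = I × R2 = V1 × R2/(R1 + R2) = 5 × 56000/131000 = 2.137 V

Final answer: 2.137 V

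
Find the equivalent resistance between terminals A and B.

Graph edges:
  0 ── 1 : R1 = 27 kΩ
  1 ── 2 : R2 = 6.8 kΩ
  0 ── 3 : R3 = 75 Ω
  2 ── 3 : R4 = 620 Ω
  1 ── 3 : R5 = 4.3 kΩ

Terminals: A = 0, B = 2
The network is not a plain series/parallel combination. Inject a 1 A test current into terminal A (node 0) and return it from terminal B (node 2); then R_eq = V_A / (1 A).
Nodal analysis, taking node 2 as the 0 V reference.
Current source I_test pushes 1 A into node 0 and draws it out of node 2.
KCL at each unknown node (sum of currents leaving = 0; resistances in Ω):
  Node 0: (V_0 - V_1)/27000 + (V_0 - V_3)/75 - 1 = 0
  Node 1: (V_1 - V_0)/27000 + (V_1 - 0)/6800 + (V_1 - V_3)/4300 = 0
  Node 3: (V_3 - V_0)/75 + (V_3 - V_1)/4300 + (V_3 - 0)/620 = 0
Collecting terms (coefficients in siemens):
  0.01337·V_0 - 0.00003704·V_1 - 0.01333·V_3 = 1
  0.0004167·V_1 - 0.00003704·V_0 - 0.0002326·V_3 = 0
  0.01518·V_3 - 0.01333·V_0 - 0.0002326·V_1 = 0
Solving these 3 simultaneous equations (Gaussian elimination) gives:
  V_0 = 659.1 V, V_1 = 385.1 V, V_3 = 584.9 V
R_eq = V_0 / 1 A = 659.1 Ω

Final answer: 659.1 Ω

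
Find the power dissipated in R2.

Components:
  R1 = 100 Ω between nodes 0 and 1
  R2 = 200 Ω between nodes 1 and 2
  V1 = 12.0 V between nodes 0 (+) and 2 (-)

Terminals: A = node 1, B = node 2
Nodal analysis, taking node 2 as the 0 V reference.
Source V1 fixes V_0 = 12 V.
KCL at each unknown node (sum of currents leaving = 0; resistances in Ω):
  Node 1: (V_1 - 12)/100 + (V_1 - 0)/200 = 0
Collecting terms: 0.015 × V_1 = 0.12  =>  V_1 = 8 V
I_R2 = (V_1 - V_2)/R2 = (8 - 0)/200 = 0.04 A
P_R2 = I_R2² × R2 = (0.04)² × 200 = 0.32 W

Final answer: 0.32 W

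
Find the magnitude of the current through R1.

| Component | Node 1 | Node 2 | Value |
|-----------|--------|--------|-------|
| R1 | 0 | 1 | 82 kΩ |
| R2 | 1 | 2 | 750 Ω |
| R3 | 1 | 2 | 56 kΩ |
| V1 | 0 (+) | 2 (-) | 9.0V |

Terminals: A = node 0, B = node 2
Nodal analysis, taking node 2 as the 0 V reference.
Source V1 fixes V_0 = 9 V.
KCL at each unknown node (sum of currents leaving = 0; resistances in Ω):
  Node 1: (V_1 - 9)/82000 + (V_1 - 0)/750 + (V_1 - 0)/56000 = 0
Collecting terms: 0.001363 × V_1 = 0.0001098  =>  V_1 = 0.0805 V
I_R1 = (V_0 - V_1)/R1 = (9 - 0.0805)/82000 = 0.0001088 A
|I_R1| = 0.0001088 A

Final answer: |I_R1| = 0.0001088 A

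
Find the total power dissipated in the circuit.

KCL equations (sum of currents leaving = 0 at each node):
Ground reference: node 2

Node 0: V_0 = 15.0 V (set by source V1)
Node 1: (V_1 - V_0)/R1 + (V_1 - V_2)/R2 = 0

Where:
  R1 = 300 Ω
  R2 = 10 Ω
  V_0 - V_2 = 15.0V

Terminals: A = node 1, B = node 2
Nodal analysis, taking node 2 as the 0 V reference.
Source V1 fixes V_0 = 15 V.
KCL at each unknown node (sum of currents leaving = 0; resistances in Ω):
  Node 1: (V_1 - 15)/300 + (V_1 - 0)/10 = 0
Collecting terms: 0.1033 × V_1 = 0.05  =>  V_1 = 0.4839 V
Power in each resistor, P = (ΔV)²/R:
  P_R1 = (15 - 0.4839)²/300 = 0.7024 W
  P_R2 = (0.4839 - 0)²/10 = 0.02341 W
P_total = P_R1 + P_R2 = 0.7258 W

Final answer: 0.7258 W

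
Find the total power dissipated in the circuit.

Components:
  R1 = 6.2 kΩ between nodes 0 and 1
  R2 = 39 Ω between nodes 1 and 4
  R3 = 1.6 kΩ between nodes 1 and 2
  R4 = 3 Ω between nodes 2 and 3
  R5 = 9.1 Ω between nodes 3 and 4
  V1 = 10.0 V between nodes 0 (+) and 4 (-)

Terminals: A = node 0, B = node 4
Nodal analysis, taking node 4 as the 0 V reference.
Source V1 fixes V_0 = 10 V.
KCL at each unknown node (sum of currents leaving = 0; resistances in Ω):
  Node 1: (V_1 - 10)/6200 + (V_1 - 0)/39 + (V_1 - V_2)/1600 = 0
  Node 2: (V_2 - V_1)/1600 + (V_2 - V_3)/3 = 0
  Node 3: (V_3 - V_2)/3 + (V_3 - 0)/9.1 = 0
Collecting terms (coefficients in siemens):
  0.02643·V_1 - 0.000625·V_2 = 0.001613
  0.334·V_2 - 0.000625·V_1 - 0.3333·V_3 = 0
  0.4432·V_3 - 0.3333·V_2 = 0
Solving these 3 simultaneous equations (Gaussian elimination) gives:
  V_1 = 0.06104 V, V_2 = 0.0004582 V, V_3 = 0.0003446 V
Power in each resistor, P = (ΔV)²/R:
  P_R1 = (10 - 0.06104)²/6200 = 0.01593 W
  P_R2 = (0.06104 - 0)²/39 = 0.00009554 W
  P_R3 = (0.06104 - 0.0004582)²/1600 = 0.000002294 W
  P_R4 = (0.0004582 - 0.0003446)²/3 = 0.000000004301 W
  P_R5 = (0.0003446 - 0)²/9.1 = 0.00000001305 W
P_total = P_R1 + P_R2 + P_R3 + P_R4 + P_R5 = 0.01603 W

Final answer: 0.01603 W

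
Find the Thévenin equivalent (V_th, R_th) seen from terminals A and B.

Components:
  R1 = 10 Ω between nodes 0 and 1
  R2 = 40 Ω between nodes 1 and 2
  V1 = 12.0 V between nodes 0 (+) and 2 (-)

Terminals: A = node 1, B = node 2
Step 1 — V_th is the open-circuit voltage V_A - V_B (nothing connected across the terminals).
Nodal analysis, taking node 2 as the 0 V reference.
Source V1 fixes V_0 = 12 V.
KCL at each unknown node (sum of currents leaving = 0; resistances in Ω):
  Node 1: (V_1 - 12)/10 + (V_1 - 0)/40 = 0
Collecting terms: 0.125 × V_1 = 1.2  =>  V_1 = 9.6 V
V_th = V_1 - V_2 = 9.6 - 0 = 9.6 V
Step 2 — R_th: zero the source — replace V1 by a short circuit (node 2 merges into node 0) — and find the resistance seen between A (node 1) and B (node 0).
Reduce the network between node 1 (A) and node 0 (B) by series/parallel combination:
  Rp1 = R1 ‖ R2 (parallel, both between nodes 0 and 1) = 1/(1/10 + 1/40) = 8 Ω
R_th = 8 Ω

Final answer: V_th = 9.6 V, R_th = 8 Ω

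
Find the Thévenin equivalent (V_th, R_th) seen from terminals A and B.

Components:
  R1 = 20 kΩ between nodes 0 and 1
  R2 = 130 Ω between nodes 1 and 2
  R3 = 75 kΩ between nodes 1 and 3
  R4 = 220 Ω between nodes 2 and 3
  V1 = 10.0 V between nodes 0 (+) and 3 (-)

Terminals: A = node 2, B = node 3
Step 1 — V_th is the open-circuit voltage V_A - V_B (nothing connected across the terminals).
Nodal analysis, taking node 3 as the 0 V reference.
Source V1 fixes V_0 = 10 V.
KCL at each unknown node (sum of currents leaving = 0; resistances in Ω):
  Node 1: (V_1 - 10)/20000 + (V_1 - V_2)/130 + (V_1 - 0)/75000 = 0
  Node 2: (V_2 - V_1)/130 + (V_2 - 0)/220 = 0
Collecting terms (coefficients in siemens):
  0.007756·V_1 - 0.007692·V_2 = 0.0005
  0.01224·V_2 - 0.007692·V_1 = 0
Determinant D = (0.007756)(0.01224) - (-0.007692)(-0.007692) = 0.00003574
V_1 = [(0.0005)(0.01224) - (-0.007692)(0)]/D = 0.1712 V
V_2 = [(0.007756)(0) - (0.0005)(-0.007692)]/D = 0.1076 V
V_th = V_2 - V_3 = 0.1076 - 0 = 0.1076 V
Step 2 — R_th: zero the source — replace V1 by a short circuit (node 3 merges into node 0) — and find the resistance seen between A (node 2) and B (node 0).
Reduce the network between node 2 (A) and node 0 (B) by series/parallel combination:
  Rp1 = R1 ‖ R3 (parallel, both between nodes 0 and 1) = 1/(1/20000 + 1/75000) = 15790 Ω
  Rs1 = R2 + Rp1 (series, joined only at node 1) = 130 + 15790 = 15920 Ω
  Rp2 = R4 ‖ Rs1 (parallel, both between nodes 0 and 2) = 1/(1/220 + 1/15920) = 217 Ω
R_th = 217 Ω

Final answer: V_th = 0.1076 V, R_th = 217 Ω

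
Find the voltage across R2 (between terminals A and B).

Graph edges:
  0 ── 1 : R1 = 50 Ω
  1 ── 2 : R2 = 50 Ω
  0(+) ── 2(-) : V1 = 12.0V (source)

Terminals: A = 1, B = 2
R1 and R2 are in series across V1 (node 0 → node 1 → node 2), and the output A–B is taken across R2, so this is a voltage divider.
Series current: I = V1/(R1 + R2) = 12/(50 + 50) = 12/100 = 0.12 A
V_R2 = I × R2 = V1 × R2/(R1 + R2) = 12 × 50/100 = 6 V

Final answer: 6 V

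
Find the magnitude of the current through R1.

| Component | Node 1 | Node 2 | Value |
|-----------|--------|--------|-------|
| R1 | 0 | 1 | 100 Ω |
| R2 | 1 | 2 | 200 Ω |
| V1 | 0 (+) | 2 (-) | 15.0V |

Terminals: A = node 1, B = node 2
Nodal analysis, taking node 2 as the 0 V reference.
Source V1 fixes V_0 = 15 V.
KCL at each unknown node (sum of currents leaving = 0; resistances in Ω):
  Node 1: (V_1 - 15)/100 + (V_1 - 0)/200 = 0
Collecting terms: 0.015 × V_1 = 0.15  =>  V_1 = 10 V
I_R1 = (V_0 - V_1)/R1 = (15 - 10)/100 = 0.05 A
|I_R1| = 0.05 A

Final answer: |I_R1| = 0.05 A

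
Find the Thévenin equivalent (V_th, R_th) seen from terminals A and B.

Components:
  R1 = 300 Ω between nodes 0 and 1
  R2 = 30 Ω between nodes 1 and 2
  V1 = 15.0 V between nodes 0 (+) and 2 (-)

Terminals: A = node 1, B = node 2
Step 1 — V_th is the open-circuit voltage V_A - V_B (nothing connected across the terminals).
Nodal analysis, taking node 2 as the 0 V reference.
Source V1 fixes V_0 = 15 V.
KCL at each unknown node (sum of currents leaving = 0; resistances in Ω):
  Node 1: (V_1 - 15)/300 + (V_1 - 0)/30 = 0
Collecting terms: 0.03667 × V_1 = 0.05  =>  V_1 = 1.364 V
V_th = V_1 - V_2 = 1.364 - 0 = 1.364 V
Step 2 — R_th: zero the source — replace V1 by a short circuit (node 2 merges into node 0) — and find the resistance seen between A (node 1) and B (node 0).
Reduce the network between node 1 (A) and node 0 (B) by series/parallel combination:
  Rp1 = R1 ‖ R2 (parallel, both between nodes 0 and 1) = 1/(1/300 + 1/30) = 27.27 Ω
R_th = 27.27 Ω

Final answer: V_th = 1.364 V, R_th = 27.27 Ω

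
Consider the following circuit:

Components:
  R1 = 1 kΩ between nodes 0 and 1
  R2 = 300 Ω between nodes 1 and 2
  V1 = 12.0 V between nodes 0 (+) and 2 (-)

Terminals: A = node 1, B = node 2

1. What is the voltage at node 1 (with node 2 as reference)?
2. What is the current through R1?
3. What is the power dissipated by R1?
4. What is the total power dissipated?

Nodal analysis, taking node 2 as the 0 V reference.
Source V1 fixes V_0 = 12 V.
KCL at each unknown node (sum of currents leaving = 0; resistances in Ω):
  Node 1: (V_1 - 12)/1000 + (V_1 - 0)/300 = 0
Collecting terms: 0.004333 × V_1 = 0.012  =>  V_1 = 2.769 V
Part 1:
  Read off the nodal solution: V_1 = 2.769 V
Part 2:
  I_R1 = (V_0 - V_1)/R1 = (12 - 2.769)/1000 = 0.009231 A
  Magnitude: I_R1 = 0.009231 A
Part 3:
  I_R1 = (V_0 - V_1)/R1 = (12 - 2.769)/1000 = 0.009231 A
  P_R1 = I_R1² × R1 = (0.009231)² × 1000 = 0.08521 W
Part 4:
  Power in each resistor, P = (ΔV)²/R:
    P_R1 = (12 - 2.769)²/1000 = 0.08521 W
    P_R2 = (2.769 - 0)²/300 = 0.02556 W
  P_total = P_R1 + P_R2 = 0.1108 W

Final answers:
1. V_1 = 2.769 V
2. I_R1 = 0.009231 A
3. P_R1 = 0.08521 W
4. P_total = 0.1108 W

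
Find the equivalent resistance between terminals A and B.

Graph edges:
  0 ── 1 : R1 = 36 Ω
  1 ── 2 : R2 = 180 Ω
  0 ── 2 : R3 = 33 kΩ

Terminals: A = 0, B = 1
Reduce the network between node 0 (A) and node 1 (B) by series/parallel combination:
  Rs1 = R3 + R2 (series, joined only at node 2) = 33000 + 180 = 33180 Ω
  Rp1 = R1 ‖ Rs1 (parallel, both between nodes 0 and 1) = 1/(1/36 + 1/33180) = 35.96 Ω
R_eq = 35.96 Ω

Final answer: 35.96 Ω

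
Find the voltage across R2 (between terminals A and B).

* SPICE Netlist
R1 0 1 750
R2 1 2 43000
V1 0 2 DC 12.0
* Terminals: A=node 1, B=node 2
R1 and R2 are in series across V1 (node 0 → node 1 → node 2), and the output A–B is taken across R2, so this is a voltage divider.
Series current: I = V1/(R1 + R2) = 12/(750 + 43000) = 12/43750 = 0.0002743 A
V_R2 = I × R2 = V1 × R2/(R1 + R2) = 12 × 43000/43750 = 11.79 V

Final answer: 11.79 V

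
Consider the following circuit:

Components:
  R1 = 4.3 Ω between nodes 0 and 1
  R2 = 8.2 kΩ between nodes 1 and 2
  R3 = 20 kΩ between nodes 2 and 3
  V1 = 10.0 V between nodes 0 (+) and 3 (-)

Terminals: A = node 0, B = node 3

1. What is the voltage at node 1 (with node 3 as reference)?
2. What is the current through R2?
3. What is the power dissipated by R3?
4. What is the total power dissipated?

Nodal analysis, taking node 3 as the 0 V reference.
Source V1 fixes V_0 = 10 V.
KCL at each unknown node (sum of currents leaving = 0; resistances in Ω):
  Node 1: (V_1 - 10)/4.3 + (V_1 - V_2)/8200 = 0
  Node 2: (V_2 - V_1)/8200 + (V_2 - 0)/20000 = 0
Collecting terms (coefficients in siemens):
  0.2327·V_1 - 0.000122·V_2 = 2.326
  0.000172·V_2 - 0.000122·V_1 = 0
Determinant D = (0.2327)(0.000172) - (-0.000122)(-0.000122) = 0.00003999
V_1 = [(2.326)(0.000172) - (-0.000122)(0)]/D = 9.998 V
V_2 = [(0.2327)(0) - (2.326)(-0.000122)]/D = 7.091 V
Part 1:
  Read off the nodal solution: V_1 = 9.998 V
Part 2:
  I_R2 = (V_1 - V_2)/R2 = (9.998 - 7.091)/8200 = 0.0003546 A
  Magnitude: I_R2 = 0.0003546 A
Part 3:
  I_R3 = (V_2 - V_3)/R3 = (7.091 - 0)/20000 = 0.0003546 A
  P_R3 = I_R3² × R3 = (0.0003546)² × 20000 = 0.002514 W
Part 4:
  Power in each resistor, P = (ΔV)²/R:
    P_R1 = (10 - 9.998)²/4.3 = 0.0000005406 W
    P_R2 = (9.998 - 7.091)²/8200 = 0.001031 W
    P_R3 = (7.091 - 0)²/20000 = 0.002514 W
  P_total = P_R1 + P_R2 + P_R3 = 0.003546 W

Final answers:
1. V_1 = 9.998 V
2. I_R2 = 0.0003546 A
3. P_R3 = 0.002514 W
4. P_total = 0.003546 W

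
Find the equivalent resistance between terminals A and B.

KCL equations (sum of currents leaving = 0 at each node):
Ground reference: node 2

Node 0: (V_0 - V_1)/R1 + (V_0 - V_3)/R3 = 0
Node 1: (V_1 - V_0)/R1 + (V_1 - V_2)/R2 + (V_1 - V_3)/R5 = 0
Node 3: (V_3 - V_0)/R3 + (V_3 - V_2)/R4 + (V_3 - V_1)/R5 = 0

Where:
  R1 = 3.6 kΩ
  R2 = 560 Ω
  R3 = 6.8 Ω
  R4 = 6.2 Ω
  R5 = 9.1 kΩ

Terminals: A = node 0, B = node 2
The network is not a plain series/parallel combination. Inject a 1 A test current into terminal A (node 0) and return it from terminal B (node 2); then R_eq = V_A / (1 A).
Nodal analysis, taking node 2 as the 0 V reference.
Current source I_test pushes 1 A into node 0 and draws it out of node 2.
KCL at each unknown node (sum of currents leaving = 0; resistances in Ω):
  Node 0: (V_0 - V_1)/3600 + (V_0 - V_3)/6.8 - 1 = 0
  Node 1: (V_1 - V_0)/3600 + (V_1 - 0)/560 + (V_1 - V_3)/9100 = 0
  Node 3: (V_3 - V_0)/6.8 + (V_3 - V_1)/9100 + (V_3 - 0)/6.2 = 0
Collecting terms (coefficients in siemens):
  0.1473·V_0 - 0.0002778·V_1 - 0.1471·V_3 = 1
  0.002173·V_1 - 0.0002778·V_0 - 0.0001099·V_3 = 0
  0.3085·V_3 - 0.1471·V_0 - 0.0001099·V_1 = 0
Solving these 3 simultaneous equations (Gaussian elimination) gives:
  V_0 = 12.96 V, V_1 = 1.968 V, V_3 = 6.178 V
R_eq = V_0 / 1 A = 12.96 Ω

Final answer: 12.96 Ω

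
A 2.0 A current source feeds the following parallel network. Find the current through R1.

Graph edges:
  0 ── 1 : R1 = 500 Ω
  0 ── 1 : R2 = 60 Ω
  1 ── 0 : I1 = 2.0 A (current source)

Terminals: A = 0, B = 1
All resistors sit directly between nodes 0 and 1, so they are in parallel and share one voltage V; the full source current 2 A splits among them.
1/R_par = 1/500 + 1/60 = 0.01867 S  =>  R_par = 53.57 Ω
V = I × R_par = 2 × 53.57 = 107.1 V
I_R1 = V/R1 = 107.1/500 = 0.2143 A

Final answer: 0.2143 A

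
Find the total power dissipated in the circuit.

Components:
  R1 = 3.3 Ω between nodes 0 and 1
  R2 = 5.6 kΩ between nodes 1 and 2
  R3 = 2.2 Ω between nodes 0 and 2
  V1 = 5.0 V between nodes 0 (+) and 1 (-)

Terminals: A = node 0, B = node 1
Nodal analysis, taking node 1 as the 0 V reference.
Source V1 fixes V_0 = 5 V.
KCL at each unknown node (sum of currents leaving = 0; resistances in Ω):
  Node 2: (V_2 - 0)/5600 + (V_2 - 5)/2.2 = 0
Collecting terms: 0.4547 × V_2 = 2.273  =>  V_2 = 4.998 V
Power in each resistor, P = (ΔV)²/R:
  P_R1 = (5 - 0)²/3.3 = 7.576 W
  P_R2 = (0 - 4.998)²/5600 = 0.004461 W
  P_R3 = (5 - 4.998)²/2.2 = 0.000001752 W
P_total = P_R1 + P_R2 + P_R3 = 7.58 W

Final answer: 7.58 W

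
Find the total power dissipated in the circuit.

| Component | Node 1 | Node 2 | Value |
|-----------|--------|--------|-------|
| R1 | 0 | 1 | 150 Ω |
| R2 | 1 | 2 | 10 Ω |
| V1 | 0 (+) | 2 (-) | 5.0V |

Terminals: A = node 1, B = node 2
Nodal analysis, taking node 2 as the 0 V reference.
Source V1 fixes V_0 = 5 V.
KCL at each unknown node (sum of currents leaving = 0; resistances in Ω):
  Node 1: (V_1 - 5)/150 + (V_1 - 0)/10 = 0
Collecting terms: 0.1067 × V_1 = 0.03333  =>  V_1 = 0.3125 V
Power in each resistor, P = (ΔV)²/R:
  P_R1 = (5 - 0.3125)²/150 = 0.1465 W
  P_R2 = (0.3125 - 0)²/10 = 0.009766 W
P_total = P_R1 + P_R2 = 0.1562 W

Final answer: 0.1562 W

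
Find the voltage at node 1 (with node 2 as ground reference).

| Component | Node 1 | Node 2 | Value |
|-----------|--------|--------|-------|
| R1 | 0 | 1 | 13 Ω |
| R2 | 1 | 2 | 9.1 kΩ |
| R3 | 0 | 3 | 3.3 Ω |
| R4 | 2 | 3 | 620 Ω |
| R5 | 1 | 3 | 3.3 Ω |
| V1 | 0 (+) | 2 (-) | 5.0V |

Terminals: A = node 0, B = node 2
Nodal analysis, taking node 2 as the 0 V reference.
Source V1 fixes V_0 = 5 V.
KCL at each unknown node (sum of currents leaving = 0; resistances in Ω):
  Node 1: (V_1 - 5)/13 + (V_1 - 0)/9100 + (V_1 - V_3)/3.3 = 0
  Node 3: (V_3 - 5)/3.3 + (V_3 - 0)/620 + (V_3 - V_1)/3.3 = 0
Collecting terms (coefficients in siemens):
  0.3801·V_1 - 0.303·V_3 = 0.3846
  0.6077·V_3 - 0.303·V_1 = 1.515
Determinant D = (0.3801)(0.6077) - (-0.303)(-0.303) = 0.1391
V_1 = [(0.3846)(0.6077) - (-0.303)(1.515)]/D = 4.98 V
V_3 = [(0.3801)(1.515) - (0.3846)(-0.303)]/D = 4.977 V
The requested potential is V_1 = 4.98 V.

Final answer: V_1 = 4.98 V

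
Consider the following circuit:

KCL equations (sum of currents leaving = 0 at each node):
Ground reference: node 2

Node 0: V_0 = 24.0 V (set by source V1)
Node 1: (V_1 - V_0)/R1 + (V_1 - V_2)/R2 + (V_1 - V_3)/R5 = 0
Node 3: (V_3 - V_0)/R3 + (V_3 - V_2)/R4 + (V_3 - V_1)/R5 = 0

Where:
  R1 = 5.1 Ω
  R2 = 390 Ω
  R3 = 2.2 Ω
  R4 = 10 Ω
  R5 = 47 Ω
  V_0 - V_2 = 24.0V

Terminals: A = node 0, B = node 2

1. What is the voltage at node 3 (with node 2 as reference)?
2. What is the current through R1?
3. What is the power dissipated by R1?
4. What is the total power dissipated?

Nodal analysis, taking node 2 as the 0 V reference.
Source V1 fixes V_0 = 24 V.
KCL at each unknown node (sum of currents leaving = 0; resistances in Ω):
  Node 1: (V_1 - 24)/5.1 + (V_1 - 0)/390 + (V_1 - V_3)/47 = 0
  Node 3: (V_3 - 24)/2.2 + (V_3 - 0)/10 + (V_3 - V_1)/47 = 0
Collecting terms (coefficients in siemens):
  0.2199·V_1 - 0.02128·V_3 = 4.706
  0.5758·V_3 - 0.02128·V_1 = 10.91
Determinant D = (0.2199)(0.5758) - (-0.02128)(-0.02128) = 0.1262
V_1 = [(4.706)(0.5758) - (-0.02128)(10.91)]/D = 23.31 V
V_3 = [(0.2199)(10.91) - (4.706)(-0.02128)]/D = 19.81 V
Part 1:
  Read off the nodal solution: V_3 = 19.81 V
Part 2:
  I_R1 = (V_0 - V_1)/R1 = (24 - 23.31)/5.1 = 0.1344 A
  Magnitude: I_R1 = 0.1344 A
Part 3:
  I_R1 = (V_0 - V_1)/R1 = (24 - 23.31)/5.1 = 0.1344 A
  P_R1 = I_R1² × R1 = (0.1344)² × 5.1 = 0.09214 W
Part 4:
  Power in each resistor, P = (ΔV)²/R:
    P_R1 = (24 - 23.31)²/5.1 = 0.09214 W
    P_R2 = (23.31 - 0)²/390 = 1.394 W
    P_R3 = (24 - 19.81)²/2.2 = 7.993 W
    P_R4 = (0 - 19.81)²/10 = 39.23 W
    P_R5 = (23.31 - 19.81)²/47 = 0.2618 W
  P_total = P_R1 + P_R2 + P_R3 + P_R4 + P_R5 = 48.97 W

Final answers:
1. V_3 = 19.81 V
2. I_R1 = 0.1344 A
3. P_R1 = 0.09214 W
4. P_total = 48.97 W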